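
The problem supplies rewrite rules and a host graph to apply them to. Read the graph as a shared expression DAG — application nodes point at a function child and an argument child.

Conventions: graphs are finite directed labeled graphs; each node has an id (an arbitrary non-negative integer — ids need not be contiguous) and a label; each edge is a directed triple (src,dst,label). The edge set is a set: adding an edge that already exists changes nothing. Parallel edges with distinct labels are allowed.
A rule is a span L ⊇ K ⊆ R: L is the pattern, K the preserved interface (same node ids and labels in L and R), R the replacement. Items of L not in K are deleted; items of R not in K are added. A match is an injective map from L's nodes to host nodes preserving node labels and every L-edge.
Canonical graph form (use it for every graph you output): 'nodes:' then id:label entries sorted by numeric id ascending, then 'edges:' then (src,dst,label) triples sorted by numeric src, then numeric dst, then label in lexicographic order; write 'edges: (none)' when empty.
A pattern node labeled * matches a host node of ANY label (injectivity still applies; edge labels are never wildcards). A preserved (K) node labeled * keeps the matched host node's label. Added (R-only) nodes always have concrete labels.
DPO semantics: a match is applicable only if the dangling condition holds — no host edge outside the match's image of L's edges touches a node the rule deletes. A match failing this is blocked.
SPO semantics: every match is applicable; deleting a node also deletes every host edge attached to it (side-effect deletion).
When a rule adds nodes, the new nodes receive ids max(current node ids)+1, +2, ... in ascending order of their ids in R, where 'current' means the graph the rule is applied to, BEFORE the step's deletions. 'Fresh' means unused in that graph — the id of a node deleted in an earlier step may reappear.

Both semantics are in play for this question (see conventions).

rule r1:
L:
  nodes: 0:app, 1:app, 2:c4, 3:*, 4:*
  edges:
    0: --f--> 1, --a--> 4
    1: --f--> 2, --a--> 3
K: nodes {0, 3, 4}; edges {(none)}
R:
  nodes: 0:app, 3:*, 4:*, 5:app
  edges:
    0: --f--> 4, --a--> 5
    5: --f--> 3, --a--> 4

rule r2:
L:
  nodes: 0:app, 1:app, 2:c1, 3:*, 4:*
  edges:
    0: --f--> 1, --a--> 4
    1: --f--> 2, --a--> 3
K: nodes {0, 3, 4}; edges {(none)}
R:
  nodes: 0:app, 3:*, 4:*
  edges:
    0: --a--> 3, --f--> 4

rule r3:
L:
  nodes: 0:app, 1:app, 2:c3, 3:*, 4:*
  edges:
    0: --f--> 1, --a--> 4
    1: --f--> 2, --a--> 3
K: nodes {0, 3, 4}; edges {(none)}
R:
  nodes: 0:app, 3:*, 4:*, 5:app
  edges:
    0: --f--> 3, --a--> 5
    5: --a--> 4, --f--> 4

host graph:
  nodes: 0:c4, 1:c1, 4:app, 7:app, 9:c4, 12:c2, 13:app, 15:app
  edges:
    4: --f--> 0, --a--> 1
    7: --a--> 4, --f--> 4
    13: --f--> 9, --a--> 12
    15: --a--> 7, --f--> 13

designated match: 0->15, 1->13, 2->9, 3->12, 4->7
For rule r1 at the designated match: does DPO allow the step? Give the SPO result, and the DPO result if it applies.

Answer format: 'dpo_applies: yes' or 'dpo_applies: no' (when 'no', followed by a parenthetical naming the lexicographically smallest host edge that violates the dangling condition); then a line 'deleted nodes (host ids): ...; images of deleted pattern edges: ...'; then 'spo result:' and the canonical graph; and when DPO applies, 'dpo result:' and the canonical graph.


dpo_applies: yes
deleted nodes (host ids): 9, 13; images of deleted pattern edges: (13,9,f); (13,12,a); (15,7,a); (15,13,f)
spo result:
nodes: 0:c4, 1:c1, 4:app, 7:app, 12:c2, 15:app, 16:app
edges: (4,0,f); (4,1,a); (7,4,a); (7,4,f); (15,7,f); (15,16,a); (16,7,a); (16,12,f)
dpo result:
nodes: 0:c4, 1:c1, 4:app, 7:app, 12:c2, 15:app, 16:app
edges: (4,0,f); (4,1,a); (7,4,a); (7,4,f); (15,7,f); (15,16,a); (16,7,a); (16,12,f)


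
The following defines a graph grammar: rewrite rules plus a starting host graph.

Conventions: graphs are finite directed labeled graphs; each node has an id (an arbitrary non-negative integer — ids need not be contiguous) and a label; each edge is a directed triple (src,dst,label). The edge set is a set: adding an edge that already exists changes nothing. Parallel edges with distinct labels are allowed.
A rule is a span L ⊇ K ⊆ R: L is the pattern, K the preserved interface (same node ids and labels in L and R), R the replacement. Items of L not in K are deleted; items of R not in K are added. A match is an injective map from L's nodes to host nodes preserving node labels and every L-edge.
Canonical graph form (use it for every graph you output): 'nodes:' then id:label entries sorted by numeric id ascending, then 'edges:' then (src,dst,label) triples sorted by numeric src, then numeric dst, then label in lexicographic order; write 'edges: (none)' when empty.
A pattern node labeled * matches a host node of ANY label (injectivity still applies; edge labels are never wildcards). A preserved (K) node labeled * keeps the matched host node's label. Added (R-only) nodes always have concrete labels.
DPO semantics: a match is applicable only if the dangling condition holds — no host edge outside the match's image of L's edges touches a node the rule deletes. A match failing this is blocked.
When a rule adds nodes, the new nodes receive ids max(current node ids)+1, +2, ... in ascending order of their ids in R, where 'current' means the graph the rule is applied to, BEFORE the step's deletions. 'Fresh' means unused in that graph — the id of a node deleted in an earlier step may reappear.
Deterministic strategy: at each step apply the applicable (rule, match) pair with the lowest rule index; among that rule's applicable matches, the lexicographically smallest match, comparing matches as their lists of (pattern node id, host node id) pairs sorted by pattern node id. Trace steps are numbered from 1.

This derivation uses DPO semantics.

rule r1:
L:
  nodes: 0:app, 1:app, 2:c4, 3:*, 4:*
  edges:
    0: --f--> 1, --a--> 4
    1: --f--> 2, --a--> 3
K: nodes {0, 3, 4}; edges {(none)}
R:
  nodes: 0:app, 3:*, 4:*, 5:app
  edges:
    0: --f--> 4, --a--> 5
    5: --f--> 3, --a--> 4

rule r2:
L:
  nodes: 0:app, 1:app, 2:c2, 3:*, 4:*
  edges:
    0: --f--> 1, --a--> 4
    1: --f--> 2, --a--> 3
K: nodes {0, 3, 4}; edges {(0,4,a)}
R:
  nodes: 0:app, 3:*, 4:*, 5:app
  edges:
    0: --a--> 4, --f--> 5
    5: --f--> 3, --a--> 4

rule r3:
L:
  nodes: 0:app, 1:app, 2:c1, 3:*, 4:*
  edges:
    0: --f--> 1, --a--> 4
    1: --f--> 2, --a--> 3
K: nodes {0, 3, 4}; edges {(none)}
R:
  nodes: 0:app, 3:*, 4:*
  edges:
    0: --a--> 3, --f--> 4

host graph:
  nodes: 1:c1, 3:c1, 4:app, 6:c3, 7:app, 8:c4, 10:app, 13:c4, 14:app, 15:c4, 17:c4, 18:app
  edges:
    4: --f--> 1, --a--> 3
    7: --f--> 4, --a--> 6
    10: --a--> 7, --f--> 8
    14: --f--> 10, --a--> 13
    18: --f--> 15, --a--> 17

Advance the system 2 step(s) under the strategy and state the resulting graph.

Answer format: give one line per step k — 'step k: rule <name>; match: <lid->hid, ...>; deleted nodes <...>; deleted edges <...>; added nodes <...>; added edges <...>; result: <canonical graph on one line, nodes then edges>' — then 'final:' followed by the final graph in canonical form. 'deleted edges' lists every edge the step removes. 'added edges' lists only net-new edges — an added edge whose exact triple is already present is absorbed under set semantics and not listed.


step 1: rule r1; match: 0->14, 1->10, 2->8, 3->7, 4->13; deleted nodes 8, 10; deleted edges (10,7,a); (10,8,f); (14,10,f); (14,13,a); added nodes 19; added edges (14,13,f); (14,19,a); (19,7,f); (19,13,a); result: nodes: 1:c1, 3:c1, 4:app, 6:c3, 7:app, 13:c4, 14:app, 15:c4, 17:c4, 18:app, 19:app edges: (4,1,f); (4,3,a); (7,4,f); (7,6,a); (14,13,f); (14,19,a); (18,15,f); (18,17,a); (19,7,f); (19,13,a)
step 2: rule r3; match: 0->7, 1->4, 2->1, 3->3, 4->6; deleted nodes 1, 4; deleted edges (4,1,f); (4,3,a); (7,4,f); (7,6,a); added nodes (none); added edges (7,3,a); (7,6,f); result: nodes: 3:c1, 6:c3, 7:app, 13:c4, 14:app, 15:c4, 17:c4, 18:app, 19:app edges: (7,3,a); (7,6,f); (14,13,f); (14,19,a); (18,15,f); (18,17,a); (19,7,f); (19,13,a)
final:
nodes: 3:c1, 6:c3, 7:app, 13:c4, 14:app, 15:c4, 17:c4, 18:app, 19:app
edges: (7,3,a); (7,6,f); (14,13,f); (14,19,a); (18,15,f); (18,17,a); (19,7,f); (19,13,a)


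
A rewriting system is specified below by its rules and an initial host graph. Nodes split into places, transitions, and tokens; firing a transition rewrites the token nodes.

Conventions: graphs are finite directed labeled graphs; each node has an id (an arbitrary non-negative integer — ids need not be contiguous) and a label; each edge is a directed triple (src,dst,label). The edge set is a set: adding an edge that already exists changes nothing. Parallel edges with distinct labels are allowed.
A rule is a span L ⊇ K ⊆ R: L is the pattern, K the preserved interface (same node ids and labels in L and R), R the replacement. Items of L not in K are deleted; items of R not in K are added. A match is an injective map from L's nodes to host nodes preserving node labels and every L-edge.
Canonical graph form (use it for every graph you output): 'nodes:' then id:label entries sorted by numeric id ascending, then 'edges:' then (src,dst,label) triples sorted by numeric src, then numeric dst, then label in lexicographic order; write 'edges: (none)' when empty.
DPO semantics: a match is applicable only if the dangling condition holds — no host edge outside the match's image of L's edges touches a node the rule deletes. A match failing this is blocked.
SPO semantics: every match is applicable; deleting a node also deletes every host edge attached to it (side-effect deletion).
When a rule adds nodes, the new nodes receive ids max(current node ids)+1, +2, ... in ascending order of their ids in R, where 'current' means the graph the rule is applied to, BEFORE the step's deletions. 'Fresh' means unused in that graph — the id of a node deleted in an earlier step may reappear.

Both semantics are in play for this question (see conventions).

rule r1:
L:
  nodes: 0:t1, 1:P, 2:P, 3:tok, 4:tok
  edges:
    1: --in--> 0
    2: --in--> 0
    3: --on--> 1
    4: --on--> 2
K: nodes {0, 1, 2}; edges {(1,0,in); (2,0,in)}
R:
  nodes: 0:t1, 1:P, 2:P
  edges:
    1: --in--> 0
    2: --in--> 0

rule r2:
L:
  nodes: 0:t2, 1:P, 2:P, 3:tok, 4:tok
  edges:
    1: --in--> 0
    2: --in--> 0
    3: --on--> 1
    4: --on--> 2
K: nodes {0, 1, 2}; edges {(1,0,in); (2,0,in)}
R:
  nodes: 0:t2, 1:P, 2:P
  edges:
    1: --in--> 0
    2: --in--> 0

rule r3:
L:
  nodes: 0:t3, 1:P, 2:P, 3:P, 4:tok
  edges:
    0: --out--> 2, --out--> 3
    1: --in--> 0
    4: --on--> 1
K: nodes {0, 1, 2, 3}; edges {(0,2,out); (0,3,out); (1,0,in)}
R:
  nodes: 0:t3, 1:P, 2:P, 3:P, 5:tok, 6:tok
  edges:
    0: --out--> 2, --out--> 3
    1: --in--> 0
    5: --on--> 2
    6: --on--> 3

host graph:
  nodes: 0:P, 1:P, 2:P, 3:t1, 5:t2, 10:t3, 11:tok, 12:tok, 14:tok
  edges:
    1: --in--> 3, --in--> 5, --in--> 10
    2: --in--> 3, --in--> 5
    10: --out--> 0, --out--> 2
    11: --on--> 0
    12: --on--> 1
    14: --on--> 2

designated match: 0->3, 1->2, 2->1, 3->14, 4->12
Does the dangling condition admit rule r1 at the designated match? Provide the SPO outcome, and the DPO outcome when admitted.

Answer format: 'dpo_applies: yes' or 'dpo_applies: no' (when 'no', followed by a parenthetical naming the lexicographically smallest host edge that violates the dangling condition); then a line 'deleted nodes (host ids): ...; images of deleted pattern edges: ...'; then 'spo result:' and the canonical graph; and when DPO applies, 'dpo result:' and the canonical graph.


dpo_applies: yes
deleted nodes (host ids): 12, 14; images of deleted pattern edges: (12,1,on); (14,2,on)
spo result:
nodes: 0:P, 1:P, 2:P, 3:t1, 5:t2, 10:t3, 11:tok
edges: (1,3,in); (1,5,in); (1,10,in); (2,3,in); (2,5,in); (10,0,out); (10,2,out); (11,0,on)
dpo result:
nodes: 0:P, 1:P, 2:P, 3:t1, 5:t2, 10:t3, 11:tok
edges: (1,3,in); (1,5,in); (1,10,in); (2,3,in); (2,5,in); (10,0,out); (10,2,out); (11,0,on)


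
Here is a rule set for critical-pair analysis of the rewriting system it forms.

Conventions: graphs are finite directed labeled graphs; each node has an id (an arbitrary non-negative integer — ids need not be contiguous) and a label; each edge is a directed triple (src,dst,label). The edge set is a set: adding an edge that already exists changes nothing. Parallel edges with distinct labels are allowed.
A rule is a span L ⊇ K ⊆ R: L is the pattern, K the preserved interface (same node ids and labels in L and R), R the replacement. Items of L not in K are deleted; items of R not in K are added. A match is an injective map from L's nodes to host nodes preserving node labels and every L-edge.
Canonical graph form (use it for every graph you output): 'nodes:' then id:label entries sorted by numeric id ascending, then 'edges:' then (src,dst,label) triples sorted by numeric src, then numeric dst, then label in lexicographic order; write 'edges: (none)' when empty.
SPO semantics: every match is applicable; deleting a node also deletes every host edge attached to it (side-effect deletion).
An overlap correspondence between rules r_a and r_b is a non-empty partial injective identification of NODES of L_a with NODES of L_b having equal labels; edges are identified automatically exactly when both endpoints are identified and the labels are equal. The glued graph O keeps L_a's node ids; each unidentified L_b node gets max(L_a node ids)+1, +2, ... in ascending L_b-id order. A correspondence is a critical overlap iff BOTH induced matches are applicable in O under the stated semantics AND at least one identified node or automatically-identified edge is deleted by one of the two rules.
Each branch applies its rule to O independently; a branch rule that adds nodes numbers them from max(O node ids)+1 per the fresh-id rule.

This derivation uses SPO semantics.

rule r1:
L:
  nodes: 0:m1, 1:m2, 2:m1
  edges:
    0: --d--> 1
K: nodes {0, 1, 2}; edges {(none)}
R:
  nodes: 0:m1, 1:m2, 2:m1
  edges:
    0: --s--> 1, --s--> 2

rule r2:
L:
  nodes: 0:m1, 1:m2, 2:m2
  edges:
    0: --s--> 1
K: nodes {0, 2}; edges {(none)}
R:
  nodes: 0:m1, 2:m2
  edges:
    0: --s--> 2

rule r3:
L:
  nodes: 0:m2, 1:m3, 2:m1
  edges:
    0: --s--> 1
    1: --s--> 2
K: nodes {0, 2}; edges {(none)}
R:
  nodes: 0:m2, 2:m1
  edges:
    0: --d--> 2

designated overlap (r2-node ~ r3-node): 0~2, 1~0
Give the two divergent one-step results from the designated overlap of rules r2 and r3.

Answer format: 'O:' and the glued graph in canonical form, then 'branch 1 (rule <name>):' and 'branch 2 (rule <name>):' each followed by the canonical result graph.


O:
nodes: 0:m1, 1:m2, 2:m2, 3:m3
edges: (0,1,s); (1,3,s); (3,0,s)
branch 1 (rule r2):
nodes: 0:m1, 2:m2, 3:m3
edges: (0,2,s); (3,0,s)
branch 2 (rule r3):
nodes: 0:m1, 1:m2, 2:m2
edges: (0,1,s); (1,0,d)


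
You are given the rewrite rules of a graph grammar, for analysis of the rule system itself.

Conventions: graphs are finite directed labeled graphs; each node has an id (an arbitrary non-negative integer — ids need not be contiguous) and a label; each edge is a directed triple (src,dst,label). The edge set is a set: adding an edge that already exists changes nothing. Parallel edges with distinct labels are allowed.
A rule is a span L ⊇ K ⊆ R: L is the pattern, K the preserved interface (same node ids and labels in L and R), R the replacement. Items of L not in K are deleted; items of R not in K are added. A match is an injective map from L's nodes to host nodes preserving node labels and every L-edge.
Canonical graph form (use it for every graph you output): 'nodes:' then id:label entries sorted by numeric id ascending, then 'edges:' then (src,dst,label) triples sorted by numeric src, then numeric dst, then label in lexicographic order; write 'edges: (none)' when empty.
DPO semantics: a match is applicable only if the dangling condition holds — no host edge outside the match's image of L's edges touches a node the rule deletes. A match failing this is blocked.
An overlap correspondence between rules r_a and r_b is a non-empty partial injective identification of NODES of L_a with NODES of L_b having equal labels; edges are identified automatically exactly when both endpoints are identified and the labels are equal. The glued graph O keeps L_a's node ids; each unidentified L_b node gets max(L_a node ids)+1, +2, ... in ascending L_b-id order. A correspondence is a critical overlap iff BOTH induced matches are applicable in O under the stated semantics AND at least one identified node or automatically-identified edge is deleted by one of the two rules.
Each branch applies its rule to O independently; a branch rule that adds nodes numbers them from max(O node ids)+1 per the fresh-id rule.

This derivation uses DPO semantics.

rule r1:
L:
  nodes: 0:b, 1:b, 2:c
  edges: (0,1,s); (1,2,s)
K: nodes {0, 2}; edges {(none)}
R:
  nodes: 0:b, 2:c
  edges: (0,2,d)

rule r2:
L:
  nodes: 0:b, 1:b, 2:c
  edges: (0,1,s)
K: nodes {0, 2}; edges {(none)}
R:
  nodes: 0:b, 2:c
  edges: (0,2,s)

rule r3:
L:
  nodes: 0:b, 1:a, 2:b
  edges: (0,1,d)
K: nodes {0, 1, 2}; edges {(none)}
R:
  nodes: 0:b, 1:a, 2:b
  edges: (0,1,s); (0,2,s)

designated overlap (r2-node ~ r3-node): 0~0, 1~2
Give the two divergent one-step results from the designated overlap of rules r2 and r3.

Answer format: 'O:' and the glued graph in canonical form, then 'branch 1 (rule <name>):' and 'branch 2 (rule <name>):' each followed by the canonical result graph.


O:
nodes: 0:b, 1:b, 2:c, 3:a
edges: (0,1,s); (0,3,d)
branch 1 (rule r2):
nodes: 0:b, 2:c, 3:a
edges: (0,2,s); (0,3,d)
branch 2 (rule r3):
nodes: 0:b, 1:b, 2:c, 3:a
edges: (0,1,s); (0,3,s)


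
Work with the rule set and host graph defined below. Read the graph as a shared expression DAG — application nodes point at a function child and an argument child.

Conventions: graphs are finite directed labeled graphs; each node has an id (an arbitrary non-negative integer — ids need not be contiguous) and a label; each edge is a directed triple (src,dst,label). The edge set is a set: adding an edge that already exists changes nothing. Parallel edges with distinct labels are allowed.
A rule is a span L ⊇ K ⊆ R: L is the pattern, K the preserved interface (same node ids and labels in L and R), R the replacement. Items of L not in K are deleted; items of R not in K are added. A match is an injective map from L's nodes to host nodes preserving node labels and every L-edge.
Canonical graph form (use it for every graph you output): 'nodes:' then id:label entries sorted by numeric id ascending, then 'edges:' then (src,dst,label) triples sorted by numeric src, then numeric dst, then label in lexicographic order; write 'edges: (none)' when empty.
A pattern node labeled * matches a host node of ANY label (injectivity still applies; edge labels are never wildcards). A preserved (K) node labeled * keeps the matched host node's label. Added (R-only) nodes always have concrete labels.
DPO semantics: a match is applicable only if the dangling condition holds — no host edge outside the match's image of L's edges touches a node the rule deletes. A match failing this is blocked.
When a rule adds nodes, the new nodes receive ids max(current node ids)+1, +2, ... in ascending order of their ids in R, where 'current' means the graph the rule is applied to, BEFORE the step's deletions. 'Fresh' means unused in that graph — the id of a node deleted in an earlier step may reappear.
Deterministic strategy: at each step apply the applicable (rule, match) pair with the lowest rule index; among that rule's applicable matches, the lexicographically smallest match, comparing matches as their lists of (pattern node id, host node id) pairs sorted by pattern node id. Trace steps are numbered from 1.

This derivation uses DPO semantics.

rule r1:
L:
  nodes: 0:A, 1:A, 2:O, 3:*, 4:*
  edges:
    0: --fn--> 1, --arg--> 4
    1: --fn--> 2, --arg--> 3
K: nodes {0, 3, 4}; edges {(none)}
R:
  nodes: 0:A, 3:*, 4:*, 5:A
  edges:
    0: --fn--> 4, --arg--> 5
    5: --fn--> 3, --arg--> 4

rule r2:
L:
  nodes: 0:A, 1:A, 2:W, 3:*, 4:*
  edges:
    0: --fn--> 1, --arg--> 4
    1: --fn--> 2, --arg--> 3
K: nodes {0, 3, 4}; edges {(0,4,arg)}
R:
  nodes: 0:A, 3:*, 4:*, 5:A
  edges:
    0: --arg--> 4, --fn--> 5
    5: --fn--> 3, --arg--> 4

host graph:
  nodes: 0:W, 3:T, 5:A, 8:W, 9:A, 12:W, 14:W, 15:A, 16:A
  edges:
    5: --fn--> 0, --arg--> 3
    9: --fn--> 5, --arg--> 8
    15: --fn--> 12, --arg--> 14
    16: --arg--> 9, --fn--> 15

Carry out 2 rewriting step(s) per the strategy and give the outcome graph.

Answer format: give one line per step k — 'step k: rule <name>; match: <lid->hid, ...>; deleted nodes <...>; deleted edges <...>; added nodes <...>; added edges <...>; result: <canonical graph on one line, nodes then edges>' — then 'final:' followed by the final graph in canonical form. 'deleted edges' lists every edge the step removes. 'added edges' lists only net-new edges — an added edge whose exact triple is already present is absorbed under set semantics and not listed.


step 1: rule r2; match: 0->9, 1->5, 2->0, 3->3, 4->8; deleted nodes 0, 5; deleted edges (5,0,fn); (5,3,arg); (9,5,fn); added nodes 17; added edges (9,17,fn); (17,3,fn); (17,8,arg); result: nodes: 3:T, 8:W, 9:A, 12:W, 14:W, 15:A, 16:A, 17:A edges: (9,8,arg); (9,17,fn); (15,12,fn); (15,14,arg); (16,9,arg); (16,15,fn); (17,3,fn); (17,8,arg)
step 2: rule r2; match: 0->16, 1->15, 2->12, 3->14, 4->9; deleted nodes 12, 15; deleted edges (15,12,fn); (15,14,arg); (16,15,fn); added nodes 18; added edges (16,18,fn); (18,9,arg); (18,14,fn); result: nodes: 3:T, 8:W, 9:A, 14:W, 16:A, 17:A, 18:A edges: (9,8,arg); (9,17,fn); (16,9,arg); (16,18,fn); (17,3,fn); (17,8,arg); (18,9,arg); (18,14,fn)
final:
nodes: 3:T, 8:W, 9:A, 14:W, 16:A, 17:A, 18:A
edges: (9,8,arg); (9,17,fn); (16,9,arg); (16,18,fn); (17,3,fn); (17,8,arg); (18,9,arg); (18,14,fn)


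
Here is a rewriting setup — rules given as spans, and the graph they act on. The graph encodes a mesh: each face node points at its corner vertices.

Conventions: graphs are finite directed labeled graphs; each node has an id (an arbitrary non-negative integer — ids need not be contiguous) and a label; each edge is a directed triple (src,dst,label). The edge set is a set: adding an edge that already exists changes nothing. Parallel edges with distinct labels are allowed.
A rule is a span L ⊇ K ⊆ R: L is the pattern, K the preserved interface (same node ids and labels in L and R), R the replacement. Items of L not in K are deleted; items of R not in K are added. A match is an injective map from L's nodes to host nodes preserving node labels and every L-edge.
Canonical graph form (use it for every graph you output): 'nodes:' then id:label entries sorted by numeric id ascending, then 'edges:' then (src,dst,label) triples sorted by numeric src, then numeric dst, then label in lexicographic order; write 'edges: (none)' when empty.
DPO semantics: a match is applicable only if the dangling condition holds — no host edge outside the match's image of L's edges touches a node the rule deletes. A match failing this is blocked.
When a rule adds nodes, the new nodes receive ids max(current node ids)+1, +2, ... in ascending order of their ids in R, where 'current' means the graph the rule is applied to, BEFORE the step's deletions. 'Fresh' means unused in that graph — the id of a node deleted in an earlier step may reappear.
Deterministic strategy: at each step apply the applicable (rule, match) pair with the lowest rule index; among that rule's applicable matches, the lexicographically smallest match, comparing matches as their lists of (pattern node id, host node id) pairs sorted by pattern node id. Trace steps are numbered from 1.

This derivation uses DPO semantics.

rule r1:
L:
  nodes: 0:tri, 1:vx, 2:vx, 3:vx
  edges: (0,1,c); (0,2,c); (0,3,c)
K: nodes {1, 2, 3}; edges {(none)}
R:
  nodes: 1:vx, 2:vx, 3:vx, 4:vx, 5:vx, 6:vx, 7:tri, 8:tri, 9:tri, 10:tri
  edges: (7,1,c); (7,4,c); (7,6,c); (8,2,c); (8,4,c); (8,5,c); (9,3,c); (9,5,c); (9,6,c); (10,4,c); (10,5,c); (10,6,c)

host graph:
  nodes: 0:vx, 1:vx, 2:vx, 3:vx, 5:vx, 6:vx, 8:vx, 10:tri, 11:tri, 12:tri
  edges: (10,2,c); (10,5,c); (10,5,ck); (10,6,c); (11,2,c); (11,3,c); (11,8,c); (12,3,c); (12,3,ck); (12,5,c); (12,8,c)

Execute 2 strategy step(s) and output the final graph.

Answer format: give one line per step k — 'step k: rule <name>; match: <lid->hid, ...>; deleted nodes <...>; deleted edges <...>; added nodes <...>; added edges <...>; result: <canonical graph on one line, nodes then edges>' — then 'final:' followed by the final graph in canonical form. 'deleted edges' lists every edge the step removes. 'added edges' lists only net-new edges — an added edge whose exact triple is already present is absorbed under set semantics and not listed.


step 1: rule r1; match: 0->11, 1->2, 2->3, 3->8; deleted nodes 11; deleted edges (11,2,c); (11,3,c); (11,8,c); added nodes 13, 14, 15, 16, 17, 18, 19; added edges (16,2,c); (16,13,c); (16,15,c); (17,3,c); (17,13,c); (17,14,c); (18,8,c); (18,14,c); (18,15,c); (19,13,c); (19,14,c); (19,15,c); result: nodes: 0:vx, 1:vx, 2:vx, 3:vx, 5:vx, 6:vx, 8:vx, 10:tri, 12:tri, 13:vx, 14:vx, 15:vx, 16:tri, 17:tri, 18:tri, 19:tri edges: (10,2,c); (10,5,c); (10,5,ck); (10,6,c); (12,3,c); (12,3,ck); (12,5,c); (12,8,c); (16,2,c); (16,13,c); (16,15,c); (17,3,c); (17,13,c); (17,14,c); (18,8,c); (18,14,c); (18,15,c); (19,13,c); (19,14,c); (19,15,c)
step 2: rule r1; match: 0->16, 1->2, 2->13, 3->15; deleted nodes 16; deleted edges (16,2,c); (16,13,c); (16,15,c); added nodes 20, 21, 22, 23, 24, 25, 26; added edges (23,2,c); (23,20,c); (23,22,c); (24,13,c); (24,20,c); (24,21,c); (25,15,c); (25,21,c); (25,22,c); (26,20,c); (26,21,c); (26,22,c); result: nodes: 0:vx, 1:vx, 2:vx, 3:vx, 5:vx, 6:vx, 8:vx, 10:tri, 12:tri, 13:vx, 14:vx, 15:vx, 17:tri, 18:tri, 19:tri, 20:vx, 21:vx, 22:vx, 23:tri, 24:tri, 25:tri, 26:tri edges: (10,2,c); (10,5,c); (10,5,ck); (10,6,c); (12,3,c); (12,3,ck); (12,5,c); (12,8,c); (17,3,c); (17,13,c); (17,14,c); (18,8,c); (18,14,c); (18,15,c); (19,13,c); (19,14,c); (19,15,c); (23,2,c); (23,20,c); (23,22,c); (24,13,c); (24,20,c); (24,21,c); (25,15,c); (25,21,c); (25,22,c); (26,20,c); (26,21,c); (26,22,c)
final:
nodes: 0:vx, 1:vx, 2:vx, 3:vx, 5:vx, 6:vx, 8:vx, 10:tri, 12:tri, 13:vx, 14:vx, 15:vx, 17:tri, 18:tri, 19:tri, 20:vx, 21:vx, 22:vx, 23:tri, 24:tri, 25:tri, 26:tri
edges: (10,2,c); (10,5,c); (10,5,ck); (10,6,c); (12,3,c); (12,3,ck); (12,5,c); (12,8,c); (17,3,c); (17,13,c); (17,14,c); (18,8,c); (18,14,c); (18,15,c); (19,13,c); (19,14,c); (19,15,c); (23,2,c); (23,20,c); (23,22,c); (24,13,c); (24,20,c); (24,21,c); (25,15,c); (25,21,c); (25,22,c); (26,20,c); (26,21,c); (26,22,c)


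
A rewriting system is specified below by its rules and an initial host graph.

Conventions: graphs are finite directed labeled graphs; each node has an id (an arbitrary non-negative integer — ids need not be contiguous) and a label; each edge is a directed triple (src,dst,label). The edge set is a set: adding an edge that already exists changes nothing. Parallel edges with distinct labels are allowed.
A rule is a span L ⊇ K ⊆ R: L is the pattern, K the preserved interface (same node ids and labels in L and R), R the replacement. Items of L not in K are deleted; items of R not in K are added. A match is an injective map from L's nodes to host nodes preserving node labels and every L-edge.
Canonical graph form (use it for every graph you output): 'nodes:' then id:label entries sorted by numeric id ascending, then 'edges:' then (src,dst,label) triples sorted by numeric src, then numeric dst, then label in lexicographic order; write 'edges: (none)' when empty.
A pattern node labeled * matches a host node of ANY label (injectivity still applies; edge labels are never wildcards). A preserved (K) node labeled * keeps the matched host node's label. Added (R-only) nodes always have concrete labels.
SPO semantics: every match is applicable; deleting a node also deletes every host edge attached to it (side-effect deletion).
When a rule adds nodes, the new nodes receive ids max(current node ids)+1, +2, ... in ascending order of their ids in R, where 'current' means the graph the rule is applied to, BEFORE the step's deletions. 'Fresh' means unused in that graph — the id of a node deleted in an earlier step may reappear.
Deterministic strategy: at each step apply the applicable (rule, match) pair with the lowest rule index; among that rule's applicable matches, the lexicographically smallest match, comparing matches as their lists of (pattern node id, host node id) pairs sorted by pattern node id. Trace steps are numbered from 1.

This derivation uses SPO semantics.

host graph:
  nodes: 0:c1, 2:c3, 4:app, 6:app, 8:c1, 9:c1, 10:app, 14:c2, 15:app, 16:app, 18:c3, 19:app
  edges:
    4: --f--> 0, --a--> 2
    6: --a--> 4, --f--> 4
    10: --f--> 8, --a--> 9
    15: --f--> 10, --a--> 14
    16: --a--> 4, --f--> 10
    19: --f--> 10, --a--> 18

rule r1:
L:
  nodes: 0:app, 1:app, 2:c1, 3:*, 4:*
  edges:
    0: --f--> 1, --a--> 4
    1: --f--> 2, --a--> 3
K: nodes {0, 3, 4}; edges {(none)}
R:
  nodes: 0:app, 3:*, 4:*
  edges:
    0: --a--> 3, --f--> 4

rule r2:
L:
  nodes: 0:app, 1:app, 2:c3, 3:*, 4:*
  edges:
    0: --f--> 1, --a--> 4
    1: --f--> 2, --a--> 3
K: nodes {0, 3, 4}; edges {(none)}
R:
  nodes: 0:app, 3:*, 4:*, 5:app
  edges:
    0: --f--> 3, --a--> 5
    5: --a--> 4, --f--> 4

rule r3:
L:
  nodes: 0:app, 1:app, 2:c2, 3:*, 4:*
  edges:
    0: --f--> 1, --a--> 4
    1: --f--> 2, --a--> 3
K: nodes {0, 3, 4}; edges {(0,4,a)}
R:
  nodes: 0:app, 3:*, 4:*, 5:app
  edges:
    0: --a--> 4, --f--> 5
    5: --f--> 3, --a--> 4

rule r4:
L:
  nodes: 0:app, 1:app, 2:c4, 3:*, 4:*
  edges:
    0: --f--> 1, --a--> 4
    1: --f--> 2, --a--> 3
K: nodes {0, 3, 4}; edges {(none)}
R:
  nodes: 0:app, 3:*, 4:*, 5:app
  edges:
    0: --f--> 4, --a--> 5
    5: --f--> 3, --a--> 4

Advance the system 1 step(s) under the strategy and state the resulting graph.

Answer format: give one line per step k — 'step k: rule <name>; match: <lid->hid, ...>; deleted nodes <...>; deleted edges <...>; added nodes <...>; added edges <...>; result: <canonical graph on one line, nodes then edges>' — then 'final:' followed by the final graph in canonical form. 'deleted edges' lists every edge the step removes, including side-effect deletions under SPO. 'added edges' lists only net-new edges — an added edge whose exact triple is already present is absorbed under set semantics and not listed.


step 1: rule r1; match: 0->15, 1->10, 2->8, 3->9, 4->14; deleted nodes 8, 10; deleted edges (10,8,f); (10,9,a); (15,10,f); (15,14,a); (16,10,f); (19,10,f); added nodes (none); added edges (15,9,a); (15,14,f); result: nodes: 0:c1, 2:c3, 4:app, 6:app, 9:c1, 14:c2, 15:app, 16:app, 18:c3, 19:app edges: (4,0,f); (4,2,a); (6,4,a); (6,4,f); (15,9,a); (15,14,f); (16,4,a); (19,18,a)
final:
nodes: 0:c1, 2:c3, 4:app, 6:app, 9:c1, 14:c2, 15:app, 16:app, 18:c3, 19:app
edges: (4,0,f); (4,2,a); (6,4,a); (6,4,f); (15,9,a); (15,14,f); (16,4,a); (19,18,a)


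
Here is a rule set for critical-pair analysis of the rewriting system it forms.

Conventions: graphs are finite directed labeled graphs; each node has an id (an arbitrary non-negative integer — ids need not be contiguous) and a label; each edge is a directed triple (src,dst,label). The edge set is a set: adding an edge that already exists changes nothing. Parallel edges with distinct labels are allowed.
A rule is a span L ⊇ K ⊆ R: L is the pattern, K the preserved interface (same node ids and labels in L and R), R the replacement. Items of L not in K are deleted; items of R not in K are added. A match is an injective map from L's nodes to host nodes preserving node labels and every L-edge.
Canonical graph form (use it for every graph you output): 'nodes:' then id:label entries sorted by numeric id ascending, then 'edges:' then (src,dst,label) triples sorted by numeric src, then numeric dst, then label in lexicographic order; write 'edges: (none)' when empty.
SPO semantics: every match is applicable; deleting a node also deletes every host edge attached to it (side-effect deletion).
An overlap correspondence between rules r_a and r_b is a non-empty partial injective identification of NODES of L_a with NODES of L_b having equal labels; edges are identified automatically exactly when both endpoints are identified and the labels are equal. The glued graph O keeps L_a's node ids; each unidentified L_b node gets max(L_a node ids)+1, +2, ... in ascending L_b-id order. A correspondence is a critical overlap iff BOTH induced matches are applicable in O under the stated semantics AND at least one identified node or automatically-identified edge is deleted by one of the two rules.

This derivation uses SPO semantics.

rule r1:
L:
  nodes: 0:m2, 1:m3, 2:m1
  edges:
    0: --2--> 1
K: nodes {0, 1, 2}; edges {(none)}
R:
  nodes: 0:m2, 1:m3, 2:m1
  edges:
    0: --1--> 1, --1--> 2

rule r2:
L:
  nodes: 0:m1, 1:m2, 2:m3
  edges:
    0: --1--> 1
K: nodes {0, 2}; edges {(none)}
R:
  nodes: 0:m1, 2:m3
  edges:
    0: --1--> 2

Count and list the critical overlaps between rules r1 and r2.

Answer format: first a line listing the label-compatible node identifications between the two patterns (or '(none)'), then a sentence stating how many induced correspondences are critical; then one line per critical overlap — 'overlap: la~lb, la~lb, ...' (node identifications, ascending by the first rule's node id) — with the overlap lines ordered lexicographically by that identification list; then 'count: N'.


label-compatible node identifications between L(r1) and L(r2): 0~1, 1~2, 2~0
4 of the induced correspondences are critical overlaps of r1 and r2.
overlap: 0~1
overlap: 0~1, 1~2
overlap: 0~1, 1~2, 2~0
overlap: 0~1, 2~0
count: 4


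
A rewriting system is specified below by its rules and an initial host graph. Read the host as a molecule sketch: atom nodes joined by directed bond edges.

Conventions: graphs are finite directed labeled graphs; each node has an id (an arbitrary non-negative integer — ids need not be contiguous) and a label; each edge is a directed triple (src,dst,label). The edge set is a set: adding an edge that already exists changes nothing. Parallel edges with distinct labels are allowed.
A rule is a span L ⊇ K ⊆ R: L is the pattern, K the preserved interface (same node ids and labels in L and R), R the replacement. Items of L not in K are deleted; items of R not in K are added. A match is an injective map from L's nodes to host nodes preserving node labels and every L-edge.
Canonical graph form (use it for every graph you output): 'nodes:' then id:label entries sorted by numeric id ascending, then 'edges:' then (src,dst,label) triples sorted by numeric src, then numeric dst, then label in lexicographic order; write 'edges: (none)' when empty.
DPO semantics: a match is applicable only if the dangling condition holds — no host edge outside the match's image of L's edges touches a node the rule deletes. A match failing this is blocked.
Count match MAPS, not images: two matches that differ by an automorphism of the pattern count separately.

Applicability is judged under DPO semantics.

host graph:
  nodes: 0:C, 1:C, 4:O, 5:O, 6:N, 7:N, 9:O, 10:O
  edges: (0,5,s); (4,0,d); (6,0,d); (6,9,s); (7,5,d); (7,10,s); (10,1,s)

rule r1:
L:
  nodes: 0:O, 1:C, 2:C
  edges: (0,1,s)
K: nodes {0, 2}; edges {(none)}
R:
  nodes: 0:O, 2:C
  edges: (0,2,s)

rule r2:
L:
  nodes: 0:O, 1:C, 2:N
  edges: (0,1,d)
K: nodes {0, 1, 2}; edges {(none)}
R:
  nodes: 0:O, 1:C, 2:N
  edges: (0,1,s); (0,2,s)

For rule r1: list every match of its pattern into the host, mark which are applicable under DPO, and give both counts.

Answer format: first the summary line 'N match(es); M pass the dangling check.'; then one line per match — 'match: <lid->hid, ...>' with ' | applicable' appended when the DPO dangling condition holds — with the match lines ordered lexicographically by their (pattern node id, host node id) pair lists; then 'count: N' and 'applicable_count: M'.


1 match(es); 1 pass the dangling check.
match: 0->10, 1->1, 2->0 | applicable
count: 1
applicable_count: 1


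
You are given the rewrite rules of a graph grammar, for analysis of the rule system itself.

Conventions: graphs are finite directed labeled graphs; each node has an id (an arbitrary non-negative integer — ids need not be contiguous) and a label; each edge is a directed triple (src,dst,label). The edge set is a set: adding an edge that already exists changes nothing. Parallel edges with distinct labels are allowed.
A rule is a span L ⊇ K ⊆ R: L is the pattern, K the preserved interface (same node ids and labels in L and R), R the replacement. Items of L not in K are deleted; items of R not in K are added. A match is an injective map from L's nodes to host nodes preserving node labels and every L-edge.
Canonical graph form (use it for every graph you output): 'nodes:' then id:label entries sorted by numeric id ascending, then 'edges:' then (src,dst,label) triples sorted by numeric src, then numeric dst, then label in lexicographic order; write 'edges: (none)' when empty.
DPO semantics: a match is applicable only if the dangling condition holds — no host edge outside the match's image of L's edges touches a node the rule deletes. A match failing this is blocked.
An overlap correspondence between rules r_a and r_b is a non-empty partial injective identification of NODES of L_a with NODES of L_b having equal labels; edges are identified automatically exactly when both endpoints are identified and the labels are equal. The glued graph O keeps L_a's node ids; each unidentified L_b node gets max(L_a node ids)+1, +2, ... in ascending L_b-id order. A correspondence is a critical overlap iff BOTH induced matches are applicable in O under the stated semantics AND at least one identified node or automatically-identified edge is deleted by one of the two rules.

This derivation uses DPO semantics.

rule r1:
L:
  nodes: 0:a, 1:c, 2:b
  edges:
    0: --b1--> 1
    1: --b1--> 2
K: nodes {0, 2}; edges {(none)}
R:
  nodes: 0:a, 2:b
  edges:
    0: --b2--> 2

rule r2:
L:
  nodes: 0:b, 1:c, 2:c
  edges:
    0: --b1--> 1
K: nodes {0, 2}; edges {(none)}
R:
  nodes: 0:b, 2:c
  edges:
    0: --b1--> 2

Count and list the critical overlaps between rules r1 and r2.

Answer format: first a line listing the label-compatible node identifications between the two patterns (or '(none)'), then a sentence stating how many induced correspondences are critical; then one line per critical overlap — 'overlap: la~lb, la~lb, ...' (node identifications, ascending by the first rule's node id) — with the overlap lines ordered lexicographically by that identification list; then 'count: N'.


label-compatible node identifications between L(r1) and L(r2): 1~1, 1~2, 2~0
2 of the induced correspondences are critical overlaps of r1 and r2.
overlap: 1~2
overlap: 1~2, 2~0
count: 2


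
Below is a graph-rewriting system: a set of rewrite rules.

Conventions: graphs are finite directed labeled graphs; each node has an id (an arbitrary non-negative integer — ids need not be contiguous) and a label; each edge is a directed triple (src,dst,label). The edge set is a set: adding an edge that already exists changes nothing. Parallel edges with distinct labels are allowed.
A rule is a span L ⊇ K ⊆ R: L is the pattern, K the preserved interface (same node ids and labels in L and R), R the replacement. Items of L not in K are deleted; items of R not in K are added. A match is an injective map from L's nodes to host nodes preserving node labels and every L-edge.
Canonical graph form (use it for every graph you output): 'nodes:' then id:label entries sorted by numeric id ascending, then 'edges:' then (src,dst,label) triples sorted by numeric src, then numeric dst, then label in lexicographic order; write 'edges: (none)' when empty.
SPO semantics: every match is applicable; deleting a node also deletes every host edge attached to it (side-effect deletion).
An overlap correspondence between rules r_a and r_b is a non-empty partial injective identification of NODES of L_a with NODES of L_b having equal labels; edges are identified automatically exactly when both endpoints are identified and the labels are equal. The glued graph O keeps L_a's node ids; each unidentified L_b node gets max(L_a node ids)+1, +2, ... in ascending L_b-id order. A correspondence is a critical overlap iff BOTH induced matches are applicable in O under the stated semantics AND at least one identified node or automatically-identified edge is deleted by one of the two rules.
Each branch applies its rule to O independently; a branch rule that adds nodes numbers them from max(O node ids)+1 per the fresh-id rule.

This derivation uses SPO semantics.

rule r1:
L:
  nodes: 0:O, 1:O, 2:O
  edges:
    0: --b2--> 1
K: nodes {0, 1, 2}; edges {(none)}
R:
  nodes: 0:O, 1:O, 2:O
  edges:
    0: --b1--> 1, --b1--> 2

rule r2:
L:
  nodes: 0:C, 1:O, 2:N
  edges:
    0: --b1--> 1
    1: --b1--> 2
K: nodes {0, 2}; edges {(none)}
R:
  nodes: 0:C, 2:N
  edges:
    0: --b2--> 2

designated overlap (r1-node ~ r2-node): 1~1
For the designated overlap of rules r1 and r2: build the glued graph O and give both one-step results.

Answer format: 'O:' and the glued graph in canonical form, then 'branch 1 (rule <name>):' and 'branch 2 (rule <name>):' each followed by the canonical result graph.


O:
nodes: 0:O, 1:O, 2:O, 3:C, 4:N
edges: (0,1,b2); (1,4,b1); (3,1,b1)
branch 1 (rule r1):
nodes: 0:O, 1:O, 2:O, 3:C, 4:N
edges: (0,1,b1); (0,2,b1); (1,4,b1); (3,1,b1)
branch 2 (rule r2):
nodes: 0:O, 2:O, 3:C, 4:N
edges: (3,4,b2)
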